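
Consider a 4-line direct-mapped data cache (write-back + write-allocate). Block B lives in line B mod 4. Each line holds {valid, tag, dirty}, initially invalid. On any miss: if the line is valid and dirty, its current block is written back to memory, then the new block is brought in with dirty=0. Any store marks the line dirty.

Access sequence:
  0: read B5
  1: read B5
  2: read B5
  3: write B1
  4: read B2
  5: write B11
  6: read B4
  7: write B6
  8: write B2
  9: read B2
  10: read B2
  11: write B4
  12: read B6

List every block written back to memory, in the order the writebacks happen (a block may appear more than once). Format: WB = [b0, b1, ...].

0: R B5 → L1 miss [-]
1: R B5 → L1 hit [-]
2: R B5 → L1 hit [-]
3: W B1 → L1 miss [D]
4: R B2 → L2 miss [-]
5: W B11 → L3 miss [D]
6: R B4 → L0 miss [-]
7: W B6 → L2 miss [D]
8: W B2 → L2 miss wb→B6 [D]
9: R B2 → L2 hit [D]
10: R B2 → L2 hit [D]
11: W B4 → L0 hit [D]
12: R B6 → L2 miss wb→B2 [-]

WB = [6, 2]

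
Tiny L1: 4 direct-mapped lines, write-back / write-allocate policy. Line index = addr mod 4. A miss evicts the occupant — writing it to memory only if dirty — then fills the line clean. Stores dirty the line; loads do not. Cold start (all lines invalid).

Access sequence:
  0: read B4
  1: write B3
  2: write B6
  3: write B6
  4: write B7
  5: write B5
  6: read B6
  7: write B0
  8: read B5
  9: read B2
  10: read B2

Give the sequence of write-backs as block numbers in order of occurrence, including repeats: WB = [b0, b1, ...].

WB = [3, 6]

0: R B4 → L0 miss [-]
1: W B3 → L3 miss [D]
2: W B6 → L2 miss [D]
3: W B6 → L2 hit [D]
4: W B7 → L3 miss wb→B3 [D]
5: W B5 → L1 miss [D]
6: R B6 → L2 hit [D]
7: W B0 → L0 miss [D]
8: R B5 → L1 hit [D]
9: R B2 → L2 miss wb→B6 [-]
10: R B2 → L2 hit [-]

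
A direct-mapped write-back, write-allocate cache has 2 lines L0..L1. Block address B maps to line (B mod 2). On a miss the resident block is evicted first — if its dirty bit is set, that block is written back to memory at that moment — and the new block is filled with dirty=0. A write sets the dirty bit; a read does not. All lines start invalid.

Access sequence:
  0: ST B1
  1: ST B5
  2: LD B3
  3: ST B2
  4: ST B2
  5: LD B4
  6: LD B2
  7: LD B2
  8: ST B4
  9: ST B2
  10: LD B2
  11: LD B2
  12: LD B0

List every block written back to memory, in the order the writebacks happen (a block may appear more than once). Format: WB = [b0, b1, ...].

0: W B1 → L1 miss [D]
1: W B5 → L1 miss wb→B1 [D]
2: R B3 → L1 miss wb→B5 [-]
3: W B2 → L0 miss [D]
4: W B2 → L0 hit [D]
5: R B4 → L0 miss wb→B2 [-]
6: R B2 → L0 miss [-]
7: R B2 → L0 hit [-]
8: W B4 → L0 miss [D]
9: W B2 → L0 miss wb→B4 [D]
10: R B2 → L0 hit [D]
11: R B2 → L0 hit [D]
12: R B0 → L0 miss wb→B2 [-]

WB = [1, 5, 2, 4, 2]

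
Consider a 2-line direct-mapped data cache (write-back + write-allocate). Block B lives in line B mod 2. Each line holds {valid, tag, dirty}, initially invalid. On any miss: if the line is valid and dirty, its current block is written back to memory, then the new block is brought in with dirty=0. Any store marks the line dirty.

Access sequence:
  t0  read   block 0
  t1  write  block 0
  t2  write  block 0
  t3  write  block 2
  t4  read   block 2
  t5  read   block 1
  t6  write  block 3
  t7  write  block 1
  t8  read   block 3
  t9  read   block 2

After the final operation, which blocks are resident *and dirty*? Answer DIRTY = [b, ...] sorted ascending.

DIRTY = [2]

0: R B0 → L0 miss [-]
1: W B0 → L0 hit [D]
2: W B0 → L0 hit [D]
3: W B2 → L0 miss wb→B0 [D]
4: R B2 → L0 hit [D]
5: R B1 → L1 miss [-]
6: W B3 → L1 miss [D]
7: W B1 → L1 miss wb→B3 [D]
8: R B3 → L1 miss wb→B1 [-]
9: R B2 → L0 hit [D]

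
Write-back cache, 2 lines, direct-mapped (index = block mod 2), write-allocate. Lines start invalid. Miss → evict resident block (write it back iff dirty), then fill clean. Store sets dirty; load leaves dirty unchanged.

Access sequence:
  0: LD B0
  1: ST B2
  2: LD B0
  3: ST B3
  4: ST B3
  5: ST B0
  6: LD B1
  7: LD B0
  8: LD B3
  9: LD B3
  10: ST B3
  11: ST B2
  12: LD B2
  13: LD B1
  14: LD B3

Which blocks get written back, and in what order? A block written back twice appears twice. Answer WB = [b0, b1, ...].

  0 | R B0 → L0 miss [-]
  1 | W B2 → L0 miss [D]
  2 | R B0 → L0 miss wb→B2 [-]
  3 | W B3 → L1 miss [D]
  4 | W B3 → L1 hit [D]
  5 | W B0 → L0 hit [D]
  6 | R B1 → L1 miss wb→B3 [-]
  7 | R B0 → L0 hit [D]
  8 | R B3 → L1 miss [-]
  9 | R B3 → L1 hit [-]
  10 | W B3 → L1 hit [D]
  11 | W B2 → L0 miss wb→B0 [D]
  12 | R B2 → L0 hit [D]
  13 | R B1 → L1 miss wb→B3 [-]
  14 | R B3 → L1 miss [-]

WB = [2, 3, 0, 3]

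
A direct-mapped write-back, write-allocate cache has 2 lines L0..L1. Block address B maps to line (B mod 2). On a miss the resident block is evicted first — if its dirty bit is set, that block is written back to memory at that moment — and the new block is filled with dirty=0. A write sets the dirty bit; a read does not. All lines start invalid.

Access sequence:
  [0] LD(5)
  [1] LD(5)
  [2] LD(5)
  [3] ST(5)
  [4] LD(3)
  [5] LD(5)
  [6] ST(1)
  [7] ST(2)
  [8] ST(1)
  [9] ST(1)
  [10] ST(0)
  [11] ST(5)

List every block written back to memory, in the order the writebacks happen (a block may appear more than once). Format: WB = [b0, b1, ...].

0: R B5 -> L1 miss  d=-]
1: R B5 -> L1 hit  d=-]
2: R B5 -> L1 hit  d=-]
3: W B5 -> L1 hit  d=D]
4: R B3 -> L1 miss wb->B5  d=-]
5: R B5 -> L1 miss  d=-]
6: W B1 -> L1 miss  d=D]
7: W B2 -> L0 miss  d=D]
8: W B1 -> L1 hit  d=D]
9: W B1 -> L1 hit  d=D]
10: W B0 -> L0 miss wb->B2  d=D]
11: W B5 -> L1 miss wb->B1  d=D]

WB = [5, 2, 1]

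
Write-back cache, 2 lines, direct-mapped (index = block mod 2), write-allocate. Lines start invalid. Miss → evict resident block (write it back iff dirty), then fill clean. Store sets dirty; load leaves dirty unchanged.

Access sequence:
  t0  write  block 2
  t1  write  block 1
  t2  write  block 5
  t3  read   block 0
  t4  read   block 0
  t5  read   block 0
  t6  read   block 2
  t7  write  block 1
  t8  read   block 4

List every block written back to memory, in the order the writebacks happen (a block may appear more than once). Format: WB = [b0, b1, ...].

0: W B2 → L0 miss [D]
1: W B1 → L1 miss [D]
2: W B5 → L1 miss wb→B1 [D]
3: R B0 → L0 miss wb→B2 [-]
4: R B0 → L0 hit [-]
5: R B0 → L0 hit [-]
6: R B2 → L0 miss [-]
7: W B1 → L1 miss wb→B5 [D]
8: R B4 → L0 miss [-]

WB = [1, 2, 5]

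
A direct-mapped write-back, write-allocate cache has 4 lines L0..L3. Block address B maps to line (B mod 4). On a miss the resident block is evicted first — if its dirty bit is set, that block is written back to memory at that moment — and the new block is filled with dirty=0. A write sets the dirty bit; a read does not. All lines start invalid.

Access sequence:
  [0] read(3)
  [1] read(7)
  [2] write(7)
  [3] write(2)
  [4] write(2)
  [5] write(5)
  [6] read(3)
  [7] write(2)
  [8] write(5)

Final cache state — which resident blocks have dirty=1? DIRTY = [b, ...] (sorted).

DIRTY = [2, 5]

0: R B3 -> L3 miss  d=-]
1: R B7 -> L3 miss  d=-]
2: W B7 -> L3 hit  d=D]
3: W B2 -> L2 miss  d=D]
4: W B2 -> L2 hit  d=D]
5: W B5 -> L1 miss  d=D]
6: R B3 -> L3 miss wb->B7  d=-]
7: W B2 -> L2 hit  d=D]
8: W B5 -> L1 hit  d=D]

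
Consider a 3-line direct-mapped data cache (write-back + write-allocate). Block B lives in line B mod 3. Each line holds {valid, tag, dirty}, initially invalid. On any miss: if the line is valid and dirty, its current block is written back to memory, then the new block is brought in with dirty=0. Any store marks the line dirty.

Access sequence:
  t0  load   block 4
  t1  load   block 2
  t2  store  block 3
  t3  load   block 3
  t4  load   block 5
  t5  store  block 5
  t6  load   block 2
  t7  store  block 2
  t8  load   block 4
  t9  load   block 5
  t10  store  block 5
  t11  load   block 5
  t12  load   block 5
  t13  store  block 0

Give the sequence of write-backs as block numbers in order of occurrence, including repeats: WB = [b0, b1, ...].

WB = [5, 2, 3]

0: R B4 → L1 miss [-]
1: R B2 → L2 miss [-]
2: W B3 → L0 miss [D]
3: R B3 → L0 hit [D]
4: R B5 → L2 miss [-]
5: W B5 → L2 hit [D]
6: R B2 → L2 miss wb→B5 [-]
7: W B2 → L2 hit [D]
8: R B4 → L1 hit [-]
9: R B5 → L2 miss wb→B2 [-]
10: W B5 → L2 hit [D]
11: R B5 → L2 hit [D]
12: R B5 → L2 hit [D]
13: W B0 → L0 miss wb→B3 [D]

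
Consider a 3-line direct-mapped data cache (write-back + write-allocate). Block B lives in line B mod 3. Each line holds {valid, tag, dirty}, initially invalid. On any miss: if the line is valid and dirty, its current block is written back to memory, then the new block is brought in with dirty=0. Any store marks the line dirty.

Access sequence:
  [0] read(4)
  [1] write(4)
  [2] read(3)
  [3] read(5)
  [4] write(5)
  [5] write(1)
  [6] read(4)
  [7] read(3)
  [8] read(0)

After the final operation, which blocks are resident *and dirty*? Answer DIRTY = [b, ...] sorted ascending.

DIRTY = [5]

0: R B4 → L1 miss [-]
1: W B4 → L1 hit [D]
2: R B3 → L0 miss [-]
3: R B5 → L2 miss [-]
4: W B5 → L2 hit [D]
5: W B1 → L1 miss wb→B4 [D]
6: R B4 → L1 miss wb→B1 [-]
7: R B3 → L0 hit [-]
8: R B0 → L0 miss [-]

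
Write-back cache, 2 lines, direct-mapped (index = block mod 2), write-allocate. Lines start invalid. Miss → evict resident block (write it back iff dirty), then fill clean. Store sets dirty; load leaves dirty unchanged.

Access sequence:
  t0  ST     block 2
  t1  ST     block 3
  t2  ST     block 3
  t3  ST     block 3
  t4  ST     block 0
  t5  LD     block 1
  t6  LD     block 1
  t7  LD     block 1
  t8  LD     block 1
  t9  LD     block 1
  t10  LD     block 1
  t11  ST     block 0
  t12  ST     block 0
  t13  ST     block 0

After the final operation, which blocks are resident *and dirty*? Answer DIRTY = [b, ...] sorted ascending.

DIRTY = [0]

  0 | W B2 → L0 miss [D]
  1 | W B3 → L1 miss [D]
  2 | W B3 → L1 hit [D]
  3 | W B3 → L1 hit [D]
  4 | W B0 → L0 miss wb→B2 [D]
  5 | R B1 → L1 miss wb→B3 [-]
  6 | R B1 → L1 hit [-]
  7 | R B1 → L1 hit [-]
  8 | R B1 → L1 hit [-]
  9 | R B1 → L1 hit [-]
  10 | R B1 → L1 hit [-]
  11 | W B0 → L0 hit [D]
  12 | W B0 → L0 hit [D]
  13 | W B0 → L0 hit [D]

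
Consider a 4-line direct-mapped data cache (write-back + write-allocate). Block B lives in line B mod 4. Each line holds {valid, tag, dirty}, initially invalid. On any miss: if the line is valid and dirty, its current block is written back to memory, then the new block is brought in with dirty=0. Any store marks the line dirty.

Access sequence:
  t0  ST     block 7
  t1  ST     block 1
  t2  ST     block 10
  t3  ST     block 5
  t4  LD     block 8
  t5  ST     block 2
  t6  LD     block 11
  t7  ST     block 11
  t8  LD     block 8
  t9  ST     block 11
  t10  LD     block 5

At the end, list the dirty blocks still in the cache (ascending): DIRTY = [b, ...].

DIRTY = [2, 5, 11]

0: W B7 -> L3 miss  d=D]
1: W B1 -> L1 miss  d=D]
2: W B10 -> L2 miss  d=D]
3: W B5 -> L1 miss wb->B1  d=D]
4: R B8 -> L0 miss  d=-]
5: W B2 -> L2 miss wb->B10  d=D]
6: R B11 -> L3 miss wb->B7  d=-]
7: W B11 -> L3 hit  d=D]
8: R B8 -> L0 hit  d=-]
9: W B11 -> L3 hit  d=D]
10: R B5 -> L1 hit  d=D]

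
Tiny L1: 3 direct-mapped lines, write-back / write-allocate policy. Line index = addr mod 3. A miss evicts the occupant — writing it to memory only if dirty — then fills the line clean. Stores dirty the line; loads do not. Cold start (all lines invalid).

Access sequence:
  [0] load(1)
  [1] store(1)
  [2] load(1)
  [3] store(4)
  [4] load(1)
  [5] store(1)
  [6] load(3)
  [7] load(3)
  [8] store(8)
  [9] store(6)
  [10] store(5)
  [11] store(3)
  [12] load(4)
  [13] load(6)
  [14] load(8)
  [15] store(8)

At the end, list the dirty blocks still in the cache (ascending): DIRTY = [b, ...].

DIRTY = [8]

0: R B1 → L1 miss [-]
1: W B1 → L1 hit [D]
2: R B1 → L1 hit [D]
3: W B4 → L1 miss wb→B1 [D]
4: R B1 → L1 miss wb→B4 [-]
5: W B1 → L1 hit [D]
6: R B3 → L0 miss [-]
7: R B3 → L0 hit [-]
8: W B8 → L2 miss [D]
9: W B6 → L0 miss [D]
10: W B5 → L2 miss wb→B8 [D]
11: W B3 → L0 miss wb→B6 [D]
12: R B4 → L1 miss wb→B1 [-]
13: R B6 → L0 miss wb→B3 [-]
14: R B8 → L2 miss wb→B5 [-]
15: W B8 → L2 hit [D]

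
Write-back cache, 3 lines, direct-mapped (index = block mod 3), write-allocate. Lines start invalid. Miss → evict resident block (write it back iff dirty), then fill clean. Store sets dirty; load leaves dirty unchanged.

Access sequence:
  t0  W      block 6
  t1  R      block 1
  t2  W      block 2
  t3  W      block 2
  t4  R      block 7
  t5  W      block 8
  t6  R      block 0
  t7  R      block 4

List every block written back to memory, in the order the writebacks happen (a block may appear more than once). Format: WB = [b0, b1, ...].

  0 | W B6 → L0 miss [D]
  1 | R B1 → L1 miss [-]
  2 | W B2 → L2 miss [D]
  3 | W B2 → L2 hit [D]
  4 | R B7 → L1 miss [-]
  5 | W B8 → L2 miss wb→B2 [D]
  6 | R B0 → L0 miss wb→B6 [-]
  7 | R B4 → L1 miss [-]

WB = [2, 6]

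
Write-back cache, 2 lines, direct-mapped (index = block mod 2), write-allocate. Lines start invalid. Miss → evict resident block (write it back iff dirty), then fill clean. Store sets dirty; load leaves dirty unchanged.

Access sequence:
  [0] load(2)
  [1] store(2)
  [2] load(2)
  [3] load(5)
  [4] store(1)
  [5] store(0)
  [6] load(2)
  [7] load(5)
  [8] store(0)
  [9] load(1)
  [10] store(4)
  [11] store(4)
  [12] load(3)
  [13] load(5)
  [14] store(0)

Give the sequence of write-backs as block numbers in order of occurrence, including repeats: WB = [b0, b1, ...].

0: R B2 → L0 miss [-]
1: W B2 → L0 hit [D]
2: R B2 → L0 hit [D]
3: R B5 → L1 miss [-]
4: W B1 → L1 miss [D]
5: W B0 → L0 miss wb→B2 [D]
6: R B2 → L0 miss wb→B0 [-]
7: R B5 → L1 miss wb→B1 [-]
8: W B0 → L0 miss [D]
9: R B1 → L1 miss [-]
10: W B4 → L0 miss wb→B0 [D]
11: W B4 → L0 hit [D]
12: R B3 → L1 miss [-]
13: R B5 → L1 miss [-]
14: W B0 → L0 miss wb→B4 [D]

WB = [2, 0, 1, 0, 4]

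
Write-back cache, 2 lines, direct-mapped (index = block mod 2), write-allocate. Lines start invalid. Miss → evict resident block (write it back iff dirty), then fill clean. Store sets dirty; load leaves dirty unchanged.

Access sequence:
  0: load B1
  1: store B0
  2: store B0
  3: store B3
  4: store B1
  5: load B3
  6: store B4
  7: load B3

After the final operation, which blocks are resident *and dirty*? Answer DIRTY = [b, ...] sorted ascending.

0: R B1 → L1 miss [-]
1: W B0 → L0 miss [D]
2: W B0 → L0 hit [D]
3: W B3 → L1 miss [D]
4: W B1 → L1 miss wb→B3 [D]
5: R B3 → L1 miss wb→B1 [-]
6: W B4 → L0 miss wb→B0 [D]
7: R B3 → L1 hit [-]

DIRTY = [4]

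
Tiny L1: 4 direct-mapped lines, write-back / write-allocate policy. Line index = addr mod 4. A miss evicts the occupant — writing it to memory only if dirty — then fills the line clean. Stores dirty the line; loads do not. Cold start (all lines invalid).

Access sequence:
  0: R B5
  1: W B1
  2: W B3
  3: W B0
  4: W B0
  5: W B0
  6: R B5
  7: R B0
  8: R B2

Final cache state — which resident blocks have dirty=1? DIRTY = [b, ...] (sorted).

0: R B5 → L1 miss [-]
1: W B1 → L1 miss [D]
2: W B3 → L3 miss [D]
3: W B0 → L0 miss [D]
4: W B0 → L0 hit [D]
5: W B0 → L0 hit [D]
6: R B5 → L1 miss wb→B1 [-]
7: R B0 → L0 hit [D]
8: R B2 → L2 miss [-]

DIRTY = [0, 3]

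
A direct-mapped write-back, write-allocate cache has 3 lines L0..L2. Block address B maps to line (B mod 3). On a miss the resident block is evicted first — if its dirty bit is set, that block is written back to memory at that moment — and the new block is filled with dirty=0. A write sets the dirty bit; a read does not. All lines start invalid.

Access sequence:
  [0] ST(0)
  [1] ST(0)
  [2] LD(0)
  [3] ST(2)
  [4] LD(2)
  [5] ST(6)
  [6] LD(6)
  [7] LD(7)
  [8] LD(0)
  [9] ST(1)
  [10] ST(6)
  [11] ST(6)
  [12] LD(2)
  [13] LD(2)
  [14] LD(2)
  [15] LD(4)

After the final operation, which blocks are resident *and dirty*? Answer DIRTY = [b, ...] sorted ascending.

DIRTY = [2, 6]

0: W B0 → L0 miss [D]
1: W B0 → L0 hit [D]
2: R B0 → L0 hit [D]
3: W B2 → L2 miss [D]
4: R B2 → L2 hit [D]
5: W B6 → L0 miss wb→B0 [D]
6: R B6 → L0 hit [D]
7: R B7 → L1 miss [-]
8: R B0 → L0 miss wb→B6 [-]
9: W B1 → L1 miss [D]
10: W B6 → L0 miss [D]
11: W B6 → L0 hit [D]
12: R B2 → L2 hit [D]
13: R B2 → L2 hit [D]
14: R B2 → L2 hit [D]
15: R B4 → L1 miss wb→B1 [-]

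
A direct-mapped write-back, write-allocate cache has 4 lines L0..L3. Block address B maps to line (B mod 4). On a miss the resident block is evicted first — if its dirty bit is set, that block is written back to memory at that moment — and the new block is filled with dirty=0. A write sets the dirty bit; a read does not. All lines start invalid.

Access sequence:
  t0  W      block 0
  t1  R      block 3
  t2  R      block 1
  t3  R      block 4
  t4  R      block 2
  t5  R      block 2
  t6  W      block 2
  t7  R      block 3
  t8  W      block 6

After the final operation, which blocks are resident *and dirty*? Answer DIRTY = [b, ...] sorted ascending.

0: W B0 -> L0 miss  d=D]
1: R B3 -> L3 miss  d=-]
2: R B1 -> L1 miss  d=-]
3: R B4 -> L0 miss wb->B0  d=-]
4: R B2 -> L2 miss  d=-]
5: R B2 -> L2 hit  d=-]
6: W B2 -> L2 hit  d=D]
7: R B3 -> L3 hit  d=-]
8: W B6 -> L2 miss wb->B2  d=D]

DIRTY = [6]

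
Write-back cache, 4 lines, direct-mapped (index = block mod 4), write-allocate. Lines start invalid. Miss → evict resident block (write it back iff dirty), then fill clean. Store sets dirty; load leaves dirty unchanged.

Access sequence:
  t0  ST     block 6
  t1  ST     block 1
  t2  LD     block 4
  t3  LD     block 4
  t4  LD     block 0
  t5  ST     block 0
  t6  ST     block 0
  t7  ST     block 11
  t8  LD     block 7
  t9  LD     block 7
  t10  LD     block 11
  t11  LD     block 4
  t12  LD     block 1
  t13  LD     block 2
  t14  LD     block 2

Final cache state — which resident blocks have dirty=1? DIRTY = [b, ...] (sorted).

  0 | W B6 → L2 miss [D]
  1 | W B1 → L1 miss [D]
  2 | R B4 → L0 miss [-]
  3 | R B4 → L0 hit [-]
  4 | R B0 → L0 miss [-]
  5 | W B0 → L0 hit [D]
  6 | W B0 → L0 hit [D]
  7 | W B11 → L3 miss [D]
  8 | R B7 → L3 miss wb→B11 [-]
  9 | R B7 → L3 hit [-]
  10 | R B11 → L3 miss [-]
  11 | R B4 → L0 miss wb→B0 [-]
  12 | R B1 → L1 hit [D]
  13 | R B2 → L2 miss wb→B6 [-]
  14 | R B2 → L2 hit [-]

DIRTY = [1]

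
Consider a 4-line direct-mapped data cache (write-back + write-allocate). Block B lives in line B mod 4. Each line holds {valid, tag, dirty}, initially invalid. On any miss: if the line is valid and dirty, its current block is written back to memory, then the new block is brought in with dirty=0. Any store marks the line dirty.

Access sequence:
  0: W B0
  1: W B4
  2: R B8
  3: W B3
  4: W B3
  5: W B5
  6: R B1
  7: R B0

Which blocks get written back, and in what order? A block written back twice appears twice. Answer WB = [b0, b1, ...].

WB = [0, 4, 5]

0: W B0 -> L0 miss  d=D]
1: W B4 -> L0 miss wb->B0  d=D]
2: R B8 -> L0 miss wb->B4  d=-]
3: W B3 -> L3 miss  d=D]
4: W B3 -> L3 hit  d=D]
5: W B5 -> L1 miss  d=D]
6: R B1 -> L1 miss wb->B5  d=-]
7: R B0 -> L0 miss  d=-]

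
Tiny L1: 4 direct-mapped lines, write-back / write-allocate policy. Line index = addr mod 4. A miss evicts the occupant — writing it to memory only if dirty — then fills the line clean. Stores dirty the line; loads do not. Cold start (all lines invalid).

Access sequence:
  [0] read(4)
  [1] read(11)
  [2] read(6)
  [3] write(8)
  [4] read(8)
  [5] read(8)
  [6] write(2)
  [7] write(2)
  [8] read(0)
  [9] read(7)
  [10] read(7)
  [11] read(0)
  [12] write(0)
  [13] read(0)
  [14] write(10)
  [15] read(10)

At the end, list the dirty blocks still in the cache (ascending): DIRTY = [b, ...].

0: R B4 -> L0 miss  d=-]
1: R B11 -> L3 miss  d=-]
2: R B6 -> L2 miss  d=-]
3: W B8 -> L0 miss  d=D]
4: R B8 -> L0 hit  d=D]
5: R B8 -> L0 hit  d=D]
6: W B2 -> L2 miss  d=D]
7: W B2 -> L2 hit  d=D]
8: R B0 -> L0 miss wb->B8  d=-]
9: R B7 -> L3 miss  d=-]
10: R B7 -> L3 hit  d=-]
11: R B0 -> L0 hit  d=-]
12: W B0 -> L0 hit  d=D]
13: R B0 -> L0 hit  d=D]
14: W B10 -> L2 miss wb->B2  d=D]
15: R B10 -> L2 hit  d=D]

DIRTY = [0, 10]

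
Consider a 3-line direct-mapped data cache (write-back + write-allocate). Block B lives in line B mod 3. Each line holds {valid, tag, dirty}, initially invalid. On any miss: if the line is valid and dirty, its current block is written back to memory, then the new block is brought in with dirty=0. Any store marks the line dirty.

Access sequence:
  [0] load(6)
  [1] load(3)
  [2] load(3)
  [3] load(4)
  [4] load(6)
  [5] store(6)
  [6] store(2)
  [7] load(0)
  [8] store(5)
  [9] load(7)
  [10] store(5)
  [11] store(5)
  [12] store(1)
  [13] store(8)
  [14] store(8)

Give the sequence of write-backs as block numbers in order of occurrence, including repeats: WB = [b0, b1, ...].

  0 | R B6 → L0 miss [-]
  1 | R B3 → L0 miss [-]
  2 | R B3 → L0 hit [-]
  3 | R B4 → L1 miss [-]
  4 | R B6 → L0 miss [-]
  5 | W B6 → L0 hit [D]
  6 | W B2 → L2 miss [D]
  7 | R B0 → L0 miss wb→B6 [-]
  8 | W B5 → L2 miss wb→B2 [D]
  9 | R B7 → L1 miss [-]
  10 | W B5 → L2 hit [D]
  11 | W B5 → L2 hit [D]
  12 | W B1 → L1 miss [D]
  13 | W B8 → L2 miss wb→B5 [D]
  14 | W B8 → L2 hit [D]

WB = [6, 2, 5]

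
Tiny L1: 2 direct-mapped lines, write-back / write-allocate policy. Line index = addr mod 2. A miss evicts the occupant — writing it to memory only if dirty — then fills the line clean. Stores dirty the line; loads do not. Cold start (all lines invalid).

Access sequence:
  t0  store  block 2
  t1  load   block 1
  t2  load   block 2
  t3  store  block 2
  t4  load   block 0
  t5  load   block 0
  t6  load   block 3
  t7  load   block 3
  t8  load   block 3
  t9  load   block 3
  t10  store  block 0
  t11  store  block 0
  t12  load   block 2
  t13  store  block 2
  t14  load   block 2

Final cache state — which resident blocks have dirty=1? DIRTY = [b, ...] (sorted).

0: W B2 → L0 miss [D]
1: R B1 → L1 miss [-]
2: R B2 → L0 hit [D]
3: W B2 → L0 hit [D]
4: R B0 → L0 miss wb→B2 [-]
5: R B0 → L0 hit [-]
6: R B3 → L1 miss [-]
7: R B3 → L1 hit [-]
8: R B3 → L1 hit [-]
9: R B3 → L1 hit [-]
10: W B0 → L0 hit [D]
11: W B0 → L0 hit [D]
12: R B2 → L0 miss wb→B0 [-]
13: W B2 → L0 hit [D]
14: R B2 → L0 hit [D]

DIRTY = [2]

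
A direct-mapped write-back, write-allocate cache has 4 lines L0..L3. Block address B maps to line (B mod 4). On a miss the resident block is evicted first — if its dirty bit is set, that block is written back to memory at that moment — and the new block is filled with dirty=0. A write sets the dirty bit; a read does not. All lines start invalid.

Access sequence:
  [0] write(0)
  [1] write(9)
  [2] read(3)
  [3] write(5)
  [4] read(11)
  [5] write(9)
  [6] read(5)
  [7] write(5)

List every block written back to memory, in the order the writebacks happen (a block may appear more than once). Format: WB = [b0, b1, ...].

WB = [9, 5, 9]

0: W B0 → L0 miss [D]
1: W B9 → L1 miss [D]
2: R B3 → L3 miss [-]
3: W B5 → L1 miss wb→B9 [D]
4: R B11 → L3 miss [-]
5: W B9 → L1 miss wb→B5 [D]
6: R B5 → L1 miss wb→B9 [-]
7: W B5 → L1 hit [D]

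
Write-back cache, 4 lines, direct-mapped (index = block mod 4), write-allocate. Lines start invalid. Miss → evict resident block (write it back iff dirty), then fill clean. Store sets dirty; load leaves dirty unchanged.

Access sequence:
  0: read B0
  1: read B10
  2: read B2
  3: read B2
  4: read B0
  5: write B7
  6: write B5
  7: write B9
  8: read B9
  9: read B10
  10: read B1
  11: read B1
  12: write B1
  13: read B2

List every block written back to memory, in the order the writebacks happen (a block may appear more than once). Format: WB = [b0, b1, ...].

  0 | R B0 → L0 miss [-]
  1 | R B10 → L2 miss [-]
  2 | R B2 → L2 miss [-]
  3 | R B2 → L2 hit [-]
  4 | R B0 → L0 hit [-]
  5 | W B7 → L3 miss [D]
  6 | W B5 → L1 miss [D]
  7 | W B9 → L1 miss wb→B5 [D]
  8 | R B9 → L1 hit [D]
  9 | R B10 → L2 miss [-]
  10 | R B1 → L1 miss wb→B9 [-]
  11 | R B1 → L1 hit [-]
  12 | W B1 → L1 hit [D]
  13 | R B2 → L2 miss [-]

WB = [5, 9]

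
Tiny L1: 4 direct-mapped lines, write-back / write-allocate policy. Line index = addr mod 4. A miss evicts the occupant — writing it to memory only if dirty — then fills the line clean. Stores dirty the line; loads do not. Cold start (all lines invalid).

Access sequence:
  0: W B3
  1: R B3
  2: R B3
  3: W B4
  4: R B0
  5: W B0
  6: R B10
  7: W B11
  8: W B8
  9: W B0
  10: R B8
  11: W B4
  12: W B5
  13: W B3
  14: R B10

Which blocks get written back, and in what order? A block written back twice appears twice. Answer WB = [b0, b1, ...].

WB = [4, 3, 0, 8, 0, 11]

0: W B3 -> L3 miss  d=D]
1: R B3 -> L3 hit  d=D]
2: R B3 -> L3 hit  d=D]
3: W B4 -> L0 miss  d=D]
4: R B0 -> L0 miss wb->B4  d=-]
5: W B0 -> L0 hit  d=D]
6: R B10 -> L2 miss  d=-]
7: W B11 -> L3 miss wb->B3  d=D]
8: W B8 -> L0 miss wb->B0  d=D]
9: W B0 -> L0 miss wb->B8  d=D]
10: R B8 -> L0 miss wb->B0  d=-]
11: W B4 -> L0 miss  d=D]
12: W B5 -> L1 miss  d=D]
13: W B3 -> L3 miss wb->B11  d=D]
14: R B10 -> L2 hit  d=-]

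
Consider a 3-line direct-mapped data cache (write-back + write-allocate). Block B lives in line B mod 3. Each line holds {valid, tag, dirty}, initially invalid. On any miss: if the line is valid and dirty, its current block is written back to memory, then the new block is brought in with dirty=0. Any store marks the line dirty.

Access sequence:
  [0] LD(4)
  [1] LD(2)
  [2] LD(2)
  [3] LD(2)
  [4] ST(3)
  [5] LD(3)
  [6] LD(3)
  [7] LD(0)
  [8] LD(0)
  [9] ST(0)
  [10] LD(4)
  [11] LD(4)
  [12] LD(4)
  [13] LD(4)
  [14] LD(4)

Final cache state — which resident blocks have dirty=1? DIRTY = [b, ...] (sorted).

0: R B4 -> L1 miss  d=-]
1: R B2 -> L2 miss  d=-]
2: R B2 -> L2 hit  d=-]
3: R B2 -> L2 hit  d=-]
4: W B3 -> L0 miss  d=D]
5: R B3 -> L0 hit  d=D]
6: R B3 -> L0 hit  d=D]
7: R B0 -> L0 miss wb->B3  d=-]
8: R B0 -> L0 hit  d=-]
9: W B0 -> L0 hit  d=D]
10: R B4 -> L1 hit  d=-]
11: R B4 -> L1 hit  d=-]
12: R B4 -> L1 hit  d=-]
13: R B4 -> L1 hit  d=-]
14: R B4 -> L1 hit  d=-]

DIRTY = [0]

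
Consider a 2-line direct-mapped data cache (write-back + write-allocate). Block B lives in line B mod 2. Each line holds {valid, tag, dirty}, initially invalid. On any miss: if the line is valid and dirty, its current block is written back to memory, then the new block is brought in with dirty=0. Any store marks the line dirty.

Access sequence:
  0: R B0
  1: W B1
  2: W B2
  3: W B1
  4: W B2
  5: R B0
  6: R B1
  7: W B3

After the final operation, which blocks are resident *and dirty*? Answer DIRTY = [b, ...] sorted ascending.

  0 | R B0 → L0 miss [-]
  1 | W B1 → L1 miss [D]
  2 | W B2 → L0 miss [D]
  3 | W B1 → L1 hit [D]
  4 | W B2 → L0 hit [D]
  5 | R B0 → L0 miss wb→B2 [-]
  6 | R B1 → L1 hit [D]
  7 | W B3 → L1 miss wb→B1 [D]

DIRTY = [3]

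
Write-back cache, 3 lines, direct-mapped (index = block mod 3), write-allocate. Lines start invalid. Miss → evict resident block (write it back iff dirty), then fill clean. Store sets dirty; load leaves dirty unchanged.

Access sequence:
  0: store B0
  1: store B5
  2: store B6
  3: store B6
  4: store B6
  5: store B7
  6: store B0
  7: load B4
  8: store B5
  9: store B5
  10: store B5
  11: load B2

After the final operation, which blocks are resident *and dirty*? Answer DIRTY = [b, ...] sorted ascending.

0: W B0 -> L0 miss  d=D]
1: W B5 -> L2 miss  d=D]
2: W B6 -> L0 miss wb->B0  d=D]
3: W B6 -> L0 hit  d=D]
4: W B6 -> L0 hit  d=D]
5: W B7 -> L1 miss  d=D]
6: W B0 -> L0 miss wb->B6  d=D]
7: R B4 -> L1 miss wb->B7  d=-]
8: W B5 -> L2 hit  d=D]
9: W B5 -> L2 hit  d=D]
10: W B5 -> L2 hit  d=D]
11: R B2 -> L2 miss wb->B5  d=-]

DIRTY = [0]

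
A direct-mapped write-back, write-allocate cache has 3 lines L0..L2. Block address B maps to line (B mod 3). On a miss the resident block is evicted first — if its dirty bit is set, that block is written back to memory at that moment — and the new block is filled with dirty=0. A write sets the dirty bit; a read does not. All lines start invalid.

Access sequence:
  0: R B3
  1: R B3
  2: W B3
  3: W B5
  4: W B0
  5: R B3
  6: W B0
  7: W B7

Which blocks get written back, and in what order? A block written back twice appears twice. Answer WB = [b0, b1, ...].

0: R B3 → L0 miss [-]
1: R B3 → L0 hit [-]
2: W B3 → L0 hit [D]
3: W B5 → L2 miss [D]
4: W B0 → L0 miss wb→B3 [D]
5: R B3 → L0 miss wb→B0 [-]
6: W B0 → L0 miss [D]
7: W B7 → L1 miss [D]

WB = [3, 0]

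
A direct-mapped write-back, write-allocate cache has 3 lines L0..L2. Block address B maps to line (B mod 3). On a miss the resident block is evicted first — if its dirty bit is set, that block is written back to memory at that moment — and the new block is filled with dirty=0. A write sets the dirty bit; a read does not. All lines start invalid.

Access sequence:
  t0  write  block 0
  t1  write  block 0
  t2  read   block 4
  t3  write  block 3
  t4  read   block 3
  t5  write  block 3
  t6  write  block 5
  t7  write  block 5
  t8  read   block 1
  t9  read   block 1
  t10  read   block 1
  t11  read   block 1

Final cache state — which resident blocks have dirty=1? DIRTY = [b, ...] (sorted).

0: W B0 → L0 miss [D]
1: W B0 → L0 hit [D]
2: R B4 → L1 miss [-]
3: W B3 → L0 miss wb→B0 [D]
4: R B3 → L0 hit [D]
5: W B3 → L0 hit [D]
6: W B5 → L2 miss [D]
7: W B5 → L2 hit [D]
8: R B1 → L1 miss [-]
9: R B1 → L1 hit [-]
10: R B1 → L1 hit [-]
11: R B1 → L1 hit [-]

DIRTY = [3, 5]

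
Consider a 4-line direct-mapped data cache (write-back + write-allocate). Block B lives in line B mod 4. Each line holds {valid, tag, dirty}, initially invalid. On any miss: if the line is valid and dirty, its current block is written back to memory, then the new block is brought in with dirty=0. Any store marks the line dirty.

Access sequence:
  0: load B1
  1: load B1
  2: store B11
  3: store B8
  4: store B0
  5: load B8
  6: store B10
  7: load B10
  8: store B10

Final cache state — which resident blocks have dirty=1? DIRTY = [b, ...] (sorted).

0: R B1 -> L1 miss  d=-]
1: R B1 -> L1 hit  d=-]
2: W B11 -> L3 miss  d=D]
3: W B8 -> L0 miss  d=D]
4: W B0 -> L0 miss wb->B8  d=D]
5: R B8 -> L0 miss wb->B0  d=-]
6: W B10 -> L2 miss  d=D]
7: R B10 -> L2 hit  d=D]
8: W B10 -> L2 hit  d=D]

DIRTY = [10, 11]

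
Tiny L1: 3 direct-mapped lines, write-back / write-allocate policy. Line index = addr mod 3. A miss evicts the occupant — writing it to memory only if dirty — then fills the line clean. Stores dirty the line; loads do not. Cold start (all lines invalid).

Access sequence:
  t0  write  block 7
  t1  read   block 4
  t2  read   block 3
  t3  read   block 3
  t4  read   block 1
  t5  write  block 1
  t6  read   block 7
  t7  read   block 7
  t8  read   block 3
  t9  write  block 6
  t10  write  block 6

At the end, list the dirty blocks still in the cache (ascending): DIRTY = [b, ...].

  0 | W B7 → L1 miss [D]
  1 | R B4 → L1 miss wb→B7 [-]
  2 | R B3 → L0 miss [-]
  3 | R B3 → L0 hit [-]
  4 | R B1 → L1 miss [-]
  5 | W B1 → L1 hit [D]
  6 | R B7 → L1 miss wb→B1 [-]
  7 | R B7 → L1 hit [-]
  8 | R B3 → L0 hit [-]
  9 | W B6 → L0 miss [D]
  10 | W B6 → L0 hit [D]

DIRTY = [6]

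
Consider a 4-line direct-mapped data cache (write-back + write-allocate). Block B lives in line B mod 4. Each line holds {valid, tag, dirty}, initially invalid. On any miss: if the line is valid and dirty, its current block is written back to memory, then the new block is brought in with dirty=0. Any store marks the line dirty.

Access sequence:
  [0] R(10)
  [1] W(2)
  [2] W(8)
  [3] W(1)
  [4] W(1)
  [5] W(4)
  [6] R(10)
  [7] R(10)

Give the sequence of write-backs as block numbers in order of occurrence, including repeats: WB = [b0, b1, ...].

WB = [8, 2]

0: R B10 → L2 miss [-]
1: W B2 → L2 miss [D]
2: W B8 → L0 miss [D]
3: W B1 → L1 miss [D]
4: W B1 → L1 hit [D]
5: W B4 → L0 miss wb→B8 [D]
6: R B10 → L2 miss wb→B2 [-]
7: R B10 → L2 hit [-]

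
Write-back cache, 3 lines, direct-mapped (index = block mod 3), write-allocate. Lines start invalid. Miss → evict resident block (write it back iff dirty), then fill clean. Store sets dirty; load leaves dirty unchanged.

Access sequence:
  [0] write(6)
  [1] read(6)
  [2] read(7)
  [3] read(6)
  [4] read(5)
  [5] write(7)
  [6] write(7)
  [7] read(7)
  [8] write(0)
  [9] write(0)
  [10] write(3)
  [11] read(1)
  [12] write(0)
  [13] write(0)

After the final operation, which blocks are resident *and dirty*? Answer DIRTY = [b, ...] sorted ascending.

0: W B6 → L0 miss [D]
1: R B6 → L0 hit [D]
2: R B7 → L1 miss [-]
3: R B6 → L0 hit [D]
4: R B5 → L2 miss [-]
5: W B7 → L1 hit [D]
6: W B7 → L1 hit [D]
7: R B7 → L1 hit [D]
8: W B0 → L0 miss wb→B6 [D]
9: W B0 → L0 hit [D]
10: W B3 → L0 miss wb→B0 [D]
11: R B1 → L1 miss wb→B7 [-]
12: W B0 → L0 miss wb→B3 [D]
13: W B0 → L0 hit [D]

DIRTY = [0]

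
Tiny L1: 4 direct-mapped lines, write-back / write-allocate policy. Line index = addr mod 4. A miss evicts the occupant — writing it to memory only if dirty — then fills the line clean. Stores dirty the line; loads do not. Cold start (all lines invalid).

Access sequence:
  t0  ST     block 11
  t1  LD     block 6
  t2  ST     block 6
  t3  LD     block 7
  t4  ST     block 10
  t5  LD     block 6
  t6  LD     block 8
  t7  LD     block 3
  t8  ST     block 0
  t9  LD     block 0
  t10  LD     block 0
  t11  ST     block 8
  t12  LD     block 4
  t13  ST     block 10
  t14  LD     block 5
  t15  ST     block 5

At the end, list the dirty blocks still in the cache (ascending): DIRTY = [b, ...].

  0 | W B11 → L3 miss [D]
  1 | R B6 → L2 miss [-]
  2 | W B6 → L2 hit [D]
  3 | R B7 → L3 miss wb→B11 [-]
  4 | W B10 → L2 miss wb→B6 [D]
  5 | R B6 → L2 miss wb→B10 [-]
  6 | R B8 → L0 miss [-]
  7 | R B3 → L3 miss [-]
  8 | W B0 → L0 miss [D]
  9 | R B0 → L0 hit [D]
  10 | R B0 → L0 hit [D]
  11 | W B8 → L0 miss wb→B0 [D]
  12 | R B4 → L0 miss wb→B8 [-]
  13 | W B10 → L2 miss [D]
  14 | R B5 → L1 miss [-]
  15 | W B5 → L1 hit [D]

DIRTY = [5, 10]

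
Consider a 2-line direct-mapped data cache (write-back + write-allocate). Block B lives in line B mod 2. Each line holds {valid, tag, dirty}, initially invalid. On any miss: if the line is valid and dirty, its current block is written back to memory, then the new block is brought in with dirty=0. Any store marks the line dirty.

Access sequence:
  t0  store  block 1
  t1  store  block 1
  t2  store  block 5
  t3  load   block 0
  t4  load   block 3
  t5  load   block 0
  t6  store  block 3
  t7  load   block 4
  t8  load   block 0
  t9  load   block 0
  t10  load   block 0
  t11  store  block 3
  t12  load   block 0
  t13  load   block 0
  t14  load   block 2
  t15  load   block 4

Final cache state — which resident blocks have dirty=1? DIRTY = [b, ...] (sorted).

DIRTY = [3]

0: W B1 → L1 miss [D]
1: W B1 → L1 hit [D]
2: W B5 → L1 miss wb→B1 [D]
3: R B0 → L0 miss [-]
4: R B3 → L1 miss wb→B5 [-]
5: R B0 → L0 hit [-]
6: W B3 → L1 hit [D]
7: R B4 → L0 miss [-]
8: R B0 → L0 miss [-]
9: R B0 → L0 hit [-]
10: R B0 → L0 hit [-]
11: W B3 → L1 hit [D]
12: R B0 → L0 hit [-]
13: R B0 → L0 hit [-]
14: R B2 → L0 miss [-]
15: R B4 → L0 miss [-]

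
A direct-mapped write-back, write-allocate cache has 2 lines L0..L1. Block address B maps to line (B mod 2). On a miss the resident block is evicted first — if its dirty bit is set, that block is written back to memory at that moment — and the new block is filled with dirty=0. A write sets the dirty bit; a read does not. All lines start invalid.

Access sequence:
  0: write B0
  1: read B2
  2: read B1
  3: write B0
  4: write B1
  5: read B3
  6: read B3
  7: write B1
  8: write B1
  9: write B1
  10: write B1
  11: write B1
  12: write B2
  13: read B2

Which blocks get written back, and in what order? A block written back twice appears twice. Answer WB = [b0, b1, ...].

WB = [0, 1, 0]

0: W B0 -> L0 miss  d=D]
1: R B2 -> L0 miss wb->B0  d=-]
2: R B1 -> L1 miss  d=-]
3: W B0 -> L0 miss  d=D]
4: W B1 -> L1 hit  d=D]
5: R B3 -> L1 miss wb->B1  d=-]
6: R B3 -> L1 hit  d=-]
7: W B1 -> L1 miss  d=D]
8: W B1 -> L1 hit  d=D]
9: W B1 -> L1 hit  d=D]
10: W B1 -> L1 hit  d=D]
11: W B1 -> L1 hit  d=D]
12: W B2 -> L0 miss wb->B0  d=D]
13: R B2 -> L0 hit  d=D]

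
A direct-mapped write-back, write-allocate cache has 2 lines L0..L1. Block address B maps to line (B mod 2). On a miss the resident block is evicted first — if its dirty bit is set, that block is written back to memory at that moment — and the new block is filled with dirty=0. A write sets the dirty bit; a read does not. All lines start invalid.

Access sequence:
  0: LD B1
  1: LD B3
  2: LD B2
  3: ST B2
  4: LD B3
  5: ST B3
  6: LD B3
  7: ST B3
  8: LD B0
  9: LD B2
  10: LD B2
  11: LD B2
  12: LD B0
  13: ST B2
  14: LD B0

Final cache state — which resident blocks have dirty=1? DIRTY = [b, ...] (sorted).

DIRTY = [3]

  0 | R B1 → L1 miss [-]
  1 | R B3 → L1 miss [-]
  2 | R B2 → L0 miss [-]
  3 | W B2 → L0 hit [D]
  4 | R B3 → L1 hit [-]
  5 | W B3 → L1 hit [D]
  6 | R B3 → L1 hit [D]
  7 | W B3 → L1 hit [D]
  8 | R B0 → L0 miss wb→B2 [-]
  9 | R B2 → L0 miss [-]
  10 | R B2 → L0 hit [-]
  11 | R B2 → L0 hit [-]
  12 | R B0 → L0 miss [-]
  13 | W B2 → L0 miss [D]
  14 | R B0 → L0 miss wb→B2 [-]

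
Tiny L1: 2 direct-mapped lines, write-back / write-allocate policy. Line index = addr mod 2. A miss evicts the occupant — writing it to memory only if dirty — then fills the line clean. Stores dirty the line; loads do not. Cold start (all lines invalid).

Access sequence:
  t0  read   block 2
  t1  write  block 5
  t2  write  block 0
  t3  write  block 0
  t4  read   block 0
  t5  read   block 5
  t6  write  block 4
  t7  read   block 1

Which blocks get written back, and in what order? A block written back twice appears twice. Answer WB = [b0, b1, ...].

  0 | R B2 → L0 miss [-]
  1 | W B5 → L1 miss [D]
  2 | W B0 → L0 miss [D]
  3 | W B0 → L0 hit [D]
  4 | R B0 → L0 hit [D]
  5 | R B5 → L1 hit [D]
  6 | W B4 → L0 miss wb→B0 [D]
  7 | R B1 → L1 miss wb→B5 [-]

WB = [0, 5]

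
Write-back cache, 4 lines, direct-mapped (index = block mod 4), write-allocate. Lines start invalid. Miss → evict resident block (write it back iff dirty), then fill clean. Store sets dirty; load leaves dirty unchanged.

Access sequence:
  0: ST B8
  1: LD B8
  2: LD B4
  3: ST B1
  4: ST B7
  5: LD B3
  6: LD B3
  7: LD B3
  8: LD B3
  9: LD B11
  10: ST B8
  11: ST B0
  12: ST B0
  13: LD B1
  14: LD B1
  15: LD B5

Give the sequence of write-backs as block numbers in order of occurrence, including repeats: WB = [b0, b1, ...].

0: W B8 → L0 miss [D]
1: R B8 → L0 hit [D]
2: R B4 → L0 miss wb→B8 [-]
3: W B1 → L1 miss [D]
4: W B7 → L3 miss [D]
5: R B3 → L3 miss wb→B7 [-]
6: R B3 → L3 hit [-]
7: R B3 → L3 hit [-]
8: R B3 → L3 hit [-]
9: R B11 → L3 miss [-]
10: W B8 → L0 miss [D]
11: W B0 → L0 miss wb→B8 [D]
12: W B0 → L0 hit [D]
13: R B1 → L1 hit [D]
14: R B1 → L1 hit [D]
15: R B5 → L1 miss wb→B1 [-]

WB = [8, 7, 8, 1]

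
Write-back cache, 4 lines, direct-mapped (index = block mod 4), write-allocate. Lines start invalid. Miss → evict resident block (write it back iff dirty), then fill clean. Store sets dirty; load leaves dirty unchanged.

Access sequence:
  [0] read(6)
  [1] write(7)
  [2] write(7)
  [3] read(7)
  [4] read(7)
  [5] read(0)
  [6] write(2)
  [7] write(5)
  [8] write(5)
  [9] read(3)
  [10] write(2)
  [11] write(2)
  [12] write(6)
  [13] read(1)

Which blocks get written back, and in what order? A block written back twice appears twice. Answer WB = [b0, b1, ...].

  0 | R B6 → L2 miss [-]
  1 | W B7 → L3 miss [D]
  2 | W B7 → L3 hit [D]
  3 | R B7 → L3 hit [D]
  4 | R B7 → L3 hit [D]
  5 | R B0 → L0 miss [-]
  6 | W B2 → L2 miss [D]
  7 | W B5 → L1 miss [D]
  8 | W B5 → L1 hit [D]
  9 | R B3 → L3 miss wb→B7 [-]
  10 | W B2 → L2 hit [D]
  11 | W B2 → L2 hit [D]
  12 | W B6 → L2 miss wb→B2 [D]
  13 | R B1 → L1 miss wb→B5 [-]

WB = [7, 2, 5]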